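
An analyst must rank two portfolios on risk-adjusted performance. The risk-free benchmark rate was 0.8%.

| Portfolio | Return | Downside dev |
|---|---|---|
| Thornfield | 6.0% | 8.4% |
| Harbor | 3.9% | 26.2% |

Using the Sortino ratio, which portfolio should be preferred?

Thornfield

Thornfield: Sortino ratio = (6.0% − 0.8%) / 8.4% = 0.619
Harbor: Sortino ratio = (3.9% − 0.8%) / 26.2% = 0.118
Highest: Thornfield (0.619).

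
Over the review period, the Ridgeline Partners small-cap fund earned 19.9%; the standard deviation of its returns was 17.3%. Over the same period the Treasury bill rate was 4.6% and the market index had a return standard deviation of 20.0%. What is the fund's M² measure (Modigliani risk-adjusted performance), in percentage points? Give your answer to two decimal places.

22.29

Sharpe = (Rp − Rf) / σp = (19.9% − 4.6%) / 17.3% = 0.8844
M² = Rf + Sharpe × σm = 4.6% + 0.8844 × 20.0% = 22.2880%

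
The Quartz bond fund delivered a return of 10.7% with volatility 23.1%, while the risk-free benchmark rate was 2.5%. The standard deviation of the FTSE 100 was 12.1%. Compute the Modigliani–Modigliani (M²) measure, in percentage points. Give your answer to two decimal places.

6.80

Sharpe = (Rp − Rf) / σp = (10.7% − 2.5%) / 23.1% = 0.3550
M² = Rf + Sharpe × σm = 2.5% + 0.3550 × 12.1% = 6.7955%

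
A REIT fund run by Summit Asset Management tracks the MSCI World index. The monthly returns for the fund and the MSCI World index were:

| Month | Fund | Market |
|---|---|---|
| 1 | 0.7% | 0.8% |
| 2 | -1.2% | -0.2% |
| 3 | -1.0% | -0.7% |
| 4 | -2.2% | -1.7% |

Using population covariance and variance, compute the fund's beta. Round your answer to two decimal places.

r̄p = -0.9250%,  r̄m = -0.4500%
Cov = Σ(rp − r̄p)(rm − r̄m) / 4 = 0.8938
Var(rm) = Σ(rm − r̄m)² / 4 = 0.8125
β = Cov / Var = 0.8938 / 0.8125 = 1.1001

1.10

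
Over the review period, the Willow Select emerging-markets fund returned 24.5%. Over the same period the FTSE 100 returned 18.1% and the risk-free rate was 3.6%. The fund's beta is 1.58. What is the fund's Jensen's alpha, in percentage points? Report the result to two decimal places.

CAPM expected return = Rf + β(Rm − Rf) = 3.6% + 1.58 × (18.1% − 3.6%) = 3.6 + 1.58 × 14.50 = 26.5100%
Jensen's α = Rp − E[R] = 24.5% − 26.5100% = -2.0100

-2.01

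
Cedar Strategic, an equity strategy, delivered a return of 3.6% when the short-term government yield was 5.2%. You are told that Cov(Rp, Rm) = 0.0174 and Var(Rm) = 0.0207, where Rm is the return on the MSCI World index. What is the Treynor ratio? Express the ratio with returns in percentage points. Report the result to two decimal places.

β = Cov / Var = 0.0174 / 0.0207 = 0.8406
Treynor = (Rp − Rf) / β = (3.6% − 5.2%) / 0.8406 = -1.60 / 0.8406 = -1.9034

-1.90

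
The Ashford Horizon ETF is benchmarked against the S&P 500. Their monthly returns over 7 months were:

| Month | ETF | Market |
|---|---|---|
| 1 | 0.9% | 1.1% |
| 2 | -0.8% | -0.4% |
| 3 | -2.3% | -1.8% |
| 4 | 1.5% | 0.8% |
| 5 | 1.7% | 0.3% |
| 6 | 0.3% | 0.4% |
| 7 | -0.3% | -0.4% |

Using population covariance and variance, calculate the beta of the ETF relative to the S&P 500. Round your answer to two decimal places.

r̄p = 0.1429%,  r̄m = 0.0000%
Cov = Σ(rp − r̄p)(rm − r̄m) / 7 = 1.0571
Var(rm) = Σ(rm − r̄m)² / 7 = 0.8086
β = Cov / Var = 1.0571 / 0.8086 = 1.3073

1.31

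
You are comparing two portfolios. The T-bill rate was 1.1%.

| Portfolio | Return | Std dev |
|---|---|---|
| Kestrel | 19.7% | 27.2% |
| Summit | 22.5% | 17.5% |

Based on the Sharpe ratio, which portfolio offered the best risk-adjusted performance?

Summit

Kestrel: Sharpe ratio = (19.7% − 1.1%) / 27.2% = 0.684
Summit: Sharpe ratio = (22.5% − 1.1%) / 17.5% = 1.223
Highest: Summit (1.223).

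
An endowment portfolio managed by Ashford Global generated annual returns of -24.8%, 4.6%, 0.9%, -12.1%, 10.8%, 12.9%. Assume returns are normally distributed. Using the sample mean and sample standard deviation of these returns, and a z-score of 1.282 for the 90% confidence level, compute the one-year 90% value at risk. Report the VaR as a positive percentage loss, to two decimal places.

19.92

r̄ = (-24.8 + 4.6 + 0.9 − 12.1 + 10.8 + 12.9) / 6 = -7.70 / 6 = -1.2833%
Sample σ = √[Σ(r − r̄)² / 5] = √[1056.5883 / 5] = √211.3177 = 14.5368%
VaR = −(r̄ − z·σ) = −(-1.2833 − 1.282 × 14.5368) = −(-19.9195) = 19.9195%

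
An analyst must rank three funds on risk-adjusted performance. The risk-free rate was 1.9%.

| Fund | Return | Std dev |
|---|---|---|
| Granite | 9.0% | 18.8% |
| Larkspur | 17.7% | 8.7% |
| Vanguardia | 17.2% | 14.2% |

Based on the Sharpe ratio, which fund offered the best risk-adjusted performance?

Larkspur

Granite: Sharpe ratio = (9.0% − 1.9%) / 18.8% = 0.378
Larkspur: Sharpe ratio = (17.7% − 1.9%) / 8.7% = 1.816
Vanguardia: Sharpe ratio = (17.2% − 1.9%) / 14.2% = 1.077
Highest: Larkspur (1.816).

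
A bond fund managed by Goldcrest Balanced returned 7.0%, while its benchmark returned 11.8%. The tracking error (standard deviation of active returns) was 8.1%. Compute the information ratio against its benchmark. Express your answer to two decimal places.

IR = (Rp − Rb) / TE = (7.0% − 11.8%) / 8.1% = -4.80% / 8.1% = -0.5926

-0.59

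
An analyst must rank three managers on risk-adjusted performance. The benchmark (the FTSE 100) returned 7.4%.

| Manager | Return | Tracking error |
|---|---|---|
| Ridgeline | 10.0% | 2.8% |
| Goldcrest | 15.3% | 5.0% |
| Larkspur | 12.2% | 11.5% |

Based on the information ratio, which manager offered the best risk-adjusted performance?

Goldcrest

Ridgeline: IR = (10.0% − 7.4%) / 2.8% = 0.929
Goldcrest: IR = (15.3% − 7.4%) / 5.0% = 1.580
Larkspur: IR = (12.2% − 7.4%) / 11.5% = 0.417
Highest: Goldcrest (1.580).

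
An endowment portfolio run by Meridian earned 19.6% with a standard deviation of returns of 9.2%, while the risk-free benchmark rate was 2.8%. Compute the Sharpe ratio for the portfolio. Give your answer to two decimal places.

Sharpe = (Rp − Rf) / σp = (19.6% − 2.8%) / 9.2% = 16.80% / 9.2% = 1.8261

1.83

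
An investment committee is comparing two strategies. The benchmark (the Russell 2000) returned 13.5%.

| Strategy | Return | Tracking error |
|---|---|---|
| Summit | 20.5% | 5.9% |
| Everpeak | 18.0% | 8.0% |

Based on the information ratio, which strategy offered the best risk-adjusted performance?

Summit

Summit: IR = (20.5% − 13.5%) / 5.9% = 1.186
Everpeak: IR = (18.0% − 13.5%) / 8.0% = 0.563
Highest: Summit (1.186).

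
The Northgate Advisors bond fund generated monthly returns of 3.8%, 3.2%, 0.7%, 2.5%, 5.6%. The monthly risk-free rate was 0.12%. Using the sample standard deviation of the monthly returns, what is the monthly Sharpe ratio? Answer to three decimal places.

1.696

r̄ = (3.8 + 3.2 + 0.7 + 2.5 + 5.6) / 5 = 15.80 / 5 = 3.1600%
Sample std dev = √[12.8520 / 4] = 1.7925%
Sharpe = (r̄ − rf) / σ = (3.1600 − 0.12) / 1.7925 = 3.0400 / 1.7925 = 1.6960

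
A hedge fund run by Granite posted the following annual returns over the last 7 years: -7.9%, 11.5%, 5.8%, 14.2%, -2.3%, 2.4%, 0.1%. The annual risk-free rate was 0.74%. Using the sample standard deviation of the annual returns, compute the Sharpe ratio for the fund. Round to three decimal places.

0.343

r̄ = (-7.9 + 11.5 + 5.8 + 14.2 − 2.3 + 2.4 + 0.1) / 7 = 3.4000%
Σ(r − r̄)² = (-7.9 − 3.4000)² + (11.5 − 3.4000)² + … = 360.0800
sample σ = √(360.0800 / 6) = √60.0133 = 7.7468%
Sharpe = (r̄ − rf) / σ = (3.4000 − 0.74) / 7.7468 = 2.6600 / 7.7468 = 0.3434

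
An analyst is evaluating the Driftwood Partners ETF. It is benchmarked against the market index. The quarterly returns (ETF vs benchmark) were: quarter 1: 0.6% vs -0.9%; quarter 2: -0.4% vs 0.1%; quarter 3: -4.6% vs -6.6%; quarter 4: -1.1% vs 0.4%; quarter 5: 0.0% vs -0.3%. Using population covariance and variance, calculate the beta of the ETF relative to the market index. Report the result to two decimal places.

0.63

r̄p = -1.1000%,  r̄m = -1.4600%
Cov = Σ(rp − r̄p)(rm − r̄m) / 5 = 4.2620
Var(rm) = Σ(rm − r̄m)² / 5 = 6.7944
β = Cov / Var = 4.2620 / 6.7944 = 0.6273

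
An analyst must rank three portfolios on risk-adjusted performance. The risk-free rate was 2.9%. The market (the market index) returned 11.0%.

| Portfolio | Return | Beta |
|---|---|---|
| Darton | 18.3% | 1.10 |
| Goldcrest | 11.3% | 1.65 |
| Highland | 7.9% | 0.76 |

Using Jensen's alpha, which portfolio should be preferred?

Darton: α = 18.3% − [2.9% + 1.10 × (11.0% − 2.9%)] = 6.490
Goldcrest: α = 11.3% − [2.9% + 1.65 × (11.0% − 2.9%)] = -4.965
Highland: α = 7.9% − [2.9% + 0.76 × (11.0% − 2.9%)] = -1.156
Highest: Darton (6.490).

Darton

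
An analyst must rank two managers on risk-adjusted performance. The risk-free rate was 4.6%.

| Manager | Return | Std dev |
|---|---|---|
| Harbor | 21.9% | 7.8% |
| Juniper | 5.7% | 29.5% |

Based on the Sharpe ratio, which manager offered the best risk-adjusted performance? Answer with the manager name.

Harbor: Sharpe ratio = (21.9% − 4.6%) / 7.8% = 2.218
Juniper: Sharpe ratio = (5.7% − 4.6%) / 29.5% = 0.037
Highest: Harbor (2.218).

Harbor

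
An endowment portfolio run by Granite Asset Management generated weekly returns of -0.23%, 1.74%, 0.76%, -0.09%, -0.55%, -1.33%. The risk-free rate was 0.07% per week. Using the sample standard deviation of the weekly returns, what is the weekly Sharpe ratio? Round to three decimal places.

-0.019

Mean return r̄ = 0.300 / 6 = 0.0500%
Σ(r − r̄)² = (-0.23 − 0.0500)² + (1.74 − 0.0500)² + (0.76 − 0.0500)² + … = 5.7226
sample σ = √(5.7226 / 5) = √1.1445 = 1.0698%
Sharpe = (r̄ − rf) / σ = (0.0500 − 0.07) / 1.0698 = -0.0200 / 1.0698 = -0.0187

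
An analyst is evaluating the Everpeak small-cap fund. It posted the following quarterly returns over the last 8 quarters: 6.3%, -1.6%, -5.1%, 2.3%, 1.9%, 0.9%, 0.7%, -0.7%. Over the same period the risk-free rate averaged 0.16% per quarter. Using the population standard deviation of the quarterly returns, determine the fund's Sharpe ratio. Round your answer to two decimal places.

0.14

Mean return μ = 4.70 / 8 = 0.5875%
Σ(r − μ)² = (6.3 − 0.5875)² + (-1.6 − 0.5875)² + (-5.1 − 0.5875)² + … = 76.1888
population σ = √(76.1888 / 8) = √9.5236 = 3.0860%
Sharpe = (μ − rf) / σ = (0.5875 − 0.16) / 3.0860 = 0.4275 / 3.0860 = 0.1385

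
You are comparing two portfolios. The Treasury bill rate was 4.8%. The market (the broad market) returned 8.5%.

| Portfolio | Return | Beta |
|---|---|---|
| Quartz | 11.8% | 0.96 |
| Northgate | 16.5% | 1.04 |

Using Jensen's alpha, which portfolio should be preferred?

Quartz: α = 11.8% − [4.8% + 0.96 × (8.5% − 4.8%)] = 3.448
Northgate: α = 16.5% − [4.8% + 1.04 × (8.5% − 4.8%)] = 7.852
Highest: Northgate (7.852).

Northgate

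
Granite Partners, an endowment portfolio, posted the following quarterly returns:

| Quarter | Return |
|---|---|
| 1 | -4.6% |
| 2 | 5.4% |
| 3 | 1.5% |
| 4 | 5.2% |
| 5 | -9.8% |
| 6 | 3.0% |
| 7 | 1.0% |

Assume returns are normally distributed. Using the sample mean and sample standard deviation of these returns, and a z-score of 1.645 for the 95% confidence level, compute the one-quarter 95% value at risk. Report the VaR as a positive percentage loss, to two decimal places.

8.90

Mean return μ = 1.70 / 7 = 0.2429%
Sample σ = √[Σ(r − μ)² / 6] = √[185.2371 / 6] = √30.8729 = 5.5563%
VaR = −(μ − z·σ) = −(0.2429 − 1.645 × 5.5563) = −(-8.8972) = 8.8972%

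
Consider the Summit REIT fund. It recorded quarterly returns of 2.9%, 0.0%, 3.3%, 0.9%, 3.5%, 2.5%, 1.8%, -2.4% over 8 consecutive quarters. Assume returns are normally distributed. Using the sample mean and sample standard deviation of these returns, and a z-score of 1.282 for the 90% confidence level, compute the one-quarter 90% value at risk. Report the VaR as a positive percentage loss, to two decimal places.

1.01

Mean return r̄ = 12.50 / 8 = 1.5625%
Σ(r − r̄)² = 28.0788; sample σ = √(28.0788/7) = 2.0028%
VaR = −(r̄ − z·σ) = −(1.5625 − 1.282 × 2.0028) = −(-1.0051) = 1.0051%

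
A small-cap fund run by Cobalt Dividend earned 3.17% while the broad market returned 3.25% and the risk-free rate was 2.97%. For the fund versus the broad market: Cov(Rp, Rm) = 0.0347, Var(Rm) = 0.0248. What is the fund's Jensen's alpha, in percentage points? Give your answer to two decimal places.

β = Cov / Var = 0.0347 / 0.0248 = 1.3992
E[R] = Rf + β(Rm − Rf) = 2.97% + 1.3992 × (3.25% − 2.97%) = 3.3618%
α = Rp − E[R] = 3.17% − 3.3618% = -0.1918

-0.19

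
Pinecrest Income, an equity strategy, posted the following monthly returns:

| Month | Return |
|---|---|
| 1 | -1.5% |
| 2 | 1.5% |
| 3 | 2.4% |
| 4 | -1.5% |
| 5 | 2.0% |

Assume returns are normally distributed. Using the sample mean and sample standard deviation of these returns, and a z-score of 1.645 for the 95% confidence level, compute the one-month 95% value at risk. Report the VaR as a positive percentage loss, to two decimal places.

2.59

r̄ = (-1.5 + 1.5 + 2.4 − 1.5 + 2) / 5 = 2.90 / 5 = 0.5800%
Sample std dev = √[14.8280 / 4] = 1.9254%
VaR = −(r̄ − z·σ) = −(0.5800 − 1.645 × 1.9254) = −(-2.5873) = 2.5873%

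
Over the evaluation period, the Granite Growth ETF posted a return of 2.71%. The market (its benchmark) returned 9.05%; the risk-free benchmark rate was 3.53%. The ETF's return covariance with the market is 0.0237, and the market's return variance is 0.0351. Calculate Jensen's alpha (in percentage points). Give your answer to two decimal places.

-4.55

β = Cov / Var = 0.0237 / 0.0351 = 0.6752
E[R] = Rf + β(Rm − Rf) = 3.53% + 0.6752 × (9.05% − 3.53%) = 7.2571%
α = Rp − E[R] = 2.71% − 7.2571% = -4.5471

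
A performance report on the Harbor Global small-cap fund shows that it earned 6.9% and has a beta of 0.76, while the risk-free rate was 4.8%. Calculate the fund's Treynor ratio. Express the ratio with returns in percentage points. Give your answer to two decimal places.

2.76

Treynor = (Rp − Rf) / β = (6.9% − 4.8%) / 0.76 = 2.10 / 0.76 = 2.7632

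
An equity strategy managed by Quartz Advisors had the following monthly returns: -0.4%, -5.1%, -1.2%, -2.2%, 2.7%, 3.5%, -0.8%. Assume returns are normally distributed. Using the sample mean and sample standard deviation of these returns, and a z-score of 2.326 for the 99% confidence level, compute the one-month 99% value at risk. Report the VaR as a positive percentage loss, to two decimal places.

7.27

μ = (-0.4 − 5.1 − 1.2 − 2.2 + 2.7 + 3.5 − 0.8) / 7 = -0.5000%
Sample σ = √[Σ(r − μ)² / 6] = √[50.8800 / 6] = √8.4800 = 2.9120%
VaR = −(μ − z·σ) = −(-0.5000 − 2.326 × 2.9120) = −(-7.2733) = 7.2733%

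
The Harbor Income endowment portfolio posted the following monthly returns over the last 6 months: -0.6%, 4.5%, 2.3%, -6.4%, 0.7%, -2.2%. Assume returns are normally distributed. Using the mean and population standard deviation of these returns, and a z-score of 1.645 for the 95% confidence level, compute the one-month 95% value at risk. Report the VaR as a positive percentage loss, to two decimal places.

5.97

Mean return r̄ = -1.70 / 6 = -0.2833%
Population std dev = √[71.7083 / 6] = 3.4571%
VaR = −(r̄ − z·σ) = −(-0.2833 − 1.645 × 3.4571) = −(-5.9702) = 5.9702%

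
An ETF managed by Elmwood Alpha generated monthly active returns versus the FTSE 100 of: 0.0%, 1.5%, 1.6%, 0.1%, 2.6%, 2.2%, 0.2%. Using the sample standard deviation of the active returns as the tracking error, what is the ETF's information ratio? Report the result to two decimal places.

1.10

Mean return μ = 8.20 / 7 = 1.1714%
Σ(r − μ)² = (0 − 1.1714)² + (1.5 − 1.1714)² + (1.6 − 1.1714)² + … = 6.8543
σ = √[6.8543 / 6] = 1.0688%
IR = μ / tracking error = 1.1714 / 1.0688 = 1.0960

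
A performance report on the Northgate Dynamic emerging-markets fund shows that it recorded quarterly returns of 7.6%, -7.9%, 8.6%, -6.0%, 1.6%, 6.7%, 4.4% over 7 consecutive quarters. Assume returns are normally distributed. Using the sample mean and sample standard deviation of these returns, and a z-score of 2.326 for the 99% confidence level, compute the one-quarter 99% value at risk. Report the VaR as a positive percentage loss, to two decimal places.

Mean return r̄ = 15.00 / 7 = 2.1429%
Sample std dev = √[264.7971 / 6] = 6.6433%
VaR = −(r̄ − z·σ) = −(2.1429 − 2.326 × 6.6433) = −(-13.3094) = 13.3094%

13.31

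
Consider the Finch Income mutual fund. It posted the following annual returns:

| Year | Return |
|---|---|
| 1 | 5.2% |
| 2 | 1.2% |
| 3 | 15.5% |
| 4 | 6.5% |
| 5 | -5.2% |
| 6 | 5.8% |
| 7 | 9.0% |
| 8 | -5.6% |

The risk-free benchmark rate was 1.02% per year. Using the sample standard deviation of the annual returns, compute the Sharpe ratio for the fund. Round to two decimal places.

0.43

r̄ = (5.2 + 1.2 + 15.5 + 6.5 − 5.2 + 5.8 + 9 − 5.6) / 8 = 32.40 / 8 = 4.0500%
Σ(r − r̄)² = (5.2 − 4.0500)² + (1.2 − 4.0500)² + (15.5 − 4.0500)² + … = 352.8000
σ = √[352.8000 / 7] = 7.0993%
Sharpe = (r̄ − rf) / σ = (4.0500 − 1.02) / 7.0993 = 3.0300 / 7.0993 = 0.4268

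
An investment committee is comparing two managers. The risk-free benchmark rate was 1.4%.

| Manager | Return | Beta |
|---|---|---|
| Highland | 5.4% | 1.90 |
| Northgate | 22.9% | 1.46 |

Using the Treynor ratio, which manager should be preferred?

Highland: Treynor = (5.4% − 1.4%) / 1.90 = 2.105
Northgate: Treynor = (22.9% − 1.4%) / 1.46 = 14.726
Highest: Northgate (14.726).

Northgate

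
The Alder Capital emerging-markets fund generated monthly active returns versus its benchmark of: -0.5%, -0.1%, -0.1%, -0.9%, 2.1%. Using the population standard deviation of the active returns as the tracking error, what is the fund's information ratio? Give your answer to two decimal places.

0.10

Mean return r̄ = 0.50 / 5 = 0.1000%
Population σ = √[Σ(r − r̄)² / 5] = √[5.4400 / 5] = √1.0880 = 1.0431%
IR = r̄ / tracking error = 0.1000 / 1.0431 = 0.0959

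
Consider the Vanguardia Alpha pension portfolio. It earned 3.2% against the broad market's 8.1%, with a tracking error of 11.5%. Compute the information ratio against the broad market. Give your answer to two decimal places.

IR = (Rp − Rb) / TE = (3.2% − 8.1%) / 11.5% = -4.90% / 11.5% = -0.4261

-0.43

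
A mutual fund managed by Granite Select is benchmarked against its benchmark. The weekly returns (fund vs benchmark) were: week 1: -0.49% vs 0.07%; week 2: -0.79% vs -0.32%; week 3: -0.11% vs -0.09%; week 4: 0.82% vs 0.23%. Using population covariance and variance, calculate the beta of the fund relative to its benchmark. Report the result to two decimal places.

2.43

r̄p = -0.1425%,  r̄m = -0.0275%
Cov = Σ(rp − r̄p)(rm − r̄m) / 4 = 0.1003
Var(rm) = Σ(rm − r̄m)² / 4 = 0.0413
β = Cov / Var = 0.1003 / 0.0413 = 2.4286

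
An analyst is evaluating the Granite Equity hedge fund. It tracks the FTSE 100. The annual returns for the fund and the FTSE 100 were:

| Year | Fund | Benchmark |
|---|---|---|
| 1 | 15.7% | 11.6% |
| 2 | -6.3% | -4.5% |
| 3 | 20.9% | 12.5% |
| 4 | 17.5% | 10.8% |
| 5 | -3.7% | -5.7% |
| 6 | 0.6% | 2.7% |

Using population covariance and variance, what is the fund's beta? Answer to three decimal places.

r̄p = 7.4500%,  r̄m = 4.5667%
Cov = Σ(rp − r̄p)(rm − r̄m) / 6 = 79.8833
Var(rm) = Σ(rm − r̄m)² / 6 = 57.0589
β = Cov / Var = 79.8833 / 57.0589 = 1.4000

1.400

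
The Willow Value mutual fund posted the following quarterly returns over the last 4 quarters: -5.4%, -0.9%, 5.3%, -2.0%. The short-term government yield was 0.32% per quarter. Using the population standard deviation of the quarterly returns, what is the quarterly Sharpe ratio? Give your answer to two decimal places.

-0.28

r̄ = (-5.4 − 0.9 + 5.3 − 2) / 4 = -0.7500%
Population std dev = √[59.8100 / 4] = 3.8668%
Sharpe = (r̄ − rf) / σ = (-0.7500 − 0.32) / 3.8668 = -1.0700 / 3.8668 = -0.2767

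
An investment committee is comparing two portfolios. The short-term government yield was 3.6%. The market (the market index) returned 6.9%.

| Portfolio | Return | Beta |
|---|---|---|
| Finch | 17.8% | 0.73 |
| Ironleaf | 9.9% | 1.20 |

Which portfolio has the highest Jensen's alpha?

Finch: α = 17.8% − [3.6% + 0.73 × (6.9% − 3.6%)] = 11.791
Ironleaf: α = 9.9% − [3.6% + 1.20 × (6.9% − 3.6%)] = 2.340
Highest: Finch (11.791).

Finch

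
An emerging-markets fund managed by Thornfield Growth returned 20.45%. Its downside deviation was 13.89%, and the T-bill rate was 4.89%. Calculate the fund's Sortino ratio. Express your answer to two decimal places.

Sortino = (Rp − Rf) / σd = (20.45% − 4.89%) / 13.89% = 15.56% / 13.89% = 1.1202

1.12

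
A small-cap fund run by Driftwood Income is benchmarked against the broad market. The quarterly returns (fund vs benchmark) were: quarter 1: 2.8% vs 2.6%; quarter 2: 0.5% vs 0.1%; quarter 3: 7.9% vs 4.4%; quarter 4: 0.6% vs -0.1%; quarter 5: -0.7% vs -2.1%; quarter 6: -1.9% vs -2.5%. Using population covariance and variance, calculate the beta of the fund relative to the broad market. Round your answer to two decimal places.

1.24

r̄p = 1.5333%,  r̄m = 0.4000%
Cov = Σ(rp − r̄p)(rm − r̄m) / 6 = 7.4283
Var(rm) = Σ(rm − r̄m)² / 6 = 5.9733
β = Cov / Var = 7.4283 / 5.9733 = 1.2436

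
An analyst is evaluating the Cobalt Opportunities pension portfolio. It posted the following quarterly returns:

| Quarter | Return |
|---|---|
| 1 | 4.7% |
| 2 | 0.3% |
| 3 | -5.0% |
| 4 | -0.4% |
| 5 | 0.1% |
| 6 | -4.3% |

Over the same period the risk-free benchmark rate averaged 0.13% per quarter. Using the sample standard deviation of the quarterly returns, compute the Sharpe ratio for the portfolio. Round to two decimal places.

-0.25

r̄ = (4.7 + 0.3 − 5 − 0.4 + 0.1 − 4.3) / 6 = -4.60 / 6 = -0.7667%
Sample σ = √[Σ(r − r̄)² / 5] = √[62.3133 / 5] = √12.4627 = 3.5303%
Sharpe = (r̄ − rf) / σ = (-0.7667 − 0.13) / 3.5303 = -0.8967 / 3.5303 = -0.2540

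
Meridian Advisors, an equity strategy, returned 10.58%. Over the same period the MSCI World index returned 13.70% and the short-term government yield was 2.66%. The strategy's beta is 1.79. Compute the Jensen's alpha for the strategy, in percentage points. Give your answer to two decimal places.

CAPM expected return = Rf + β(Rm − Rf) = 2.66% + 1.79 × (13.70% − 2.66%) = 2.66 + 1.79 × 11.04 = 22.4216%
Jensen's α = Rp − E[R] = 10.58% − 22.4216% = -11.8416

-11.84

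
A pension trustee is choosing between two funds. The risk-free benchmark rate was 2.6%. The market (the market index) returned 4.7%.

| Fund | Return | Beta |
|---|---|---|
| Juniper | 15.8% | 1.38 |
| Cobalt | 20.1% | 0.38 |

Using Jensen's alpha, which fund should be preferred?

Cobalt

Juniper: α = 15.8% − [2.6% + 1.38 × (4.7% − 2.6%)] = 10.302
Cobalt: α = 20.1% − [2.6% + 0.38 × (4.7% − 2.6%)] = 16.702
Highest: Cobalt (16.702).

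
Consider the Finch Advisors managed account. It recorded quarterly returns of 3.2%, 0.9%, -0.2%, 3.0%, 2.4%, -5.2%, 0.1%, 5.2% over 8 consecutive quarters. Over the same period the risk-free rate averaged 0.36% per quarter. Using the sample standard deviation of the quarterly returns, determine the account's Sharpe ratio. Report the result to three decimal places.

Mean return μ = 9.40 / 8 = 1.1750%
Sample σ = √[Σ(r − μ)² / 7] = √[68.8950 / 7] = √9.8421 = 3.1372%
Sharpe = (μ − rf) / σ = (1.1750 − 0.36) / 3.1372 = 0.8150 / 3.1372 = 0.2598

0.260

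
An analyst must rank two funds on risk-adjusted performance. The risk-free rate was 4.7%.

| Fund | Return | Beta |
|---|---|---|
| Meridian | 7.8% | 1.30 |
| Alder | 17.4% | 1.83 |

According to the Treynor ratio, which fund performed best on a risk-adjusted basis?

Alder

Meridian: Treynor = (7.8% − 4.7%) / 1.30 = 2.385
Alder: Treynor = (17.4% − 4.7%) / 1.83 = 6.940
Highest: Alder (6.940).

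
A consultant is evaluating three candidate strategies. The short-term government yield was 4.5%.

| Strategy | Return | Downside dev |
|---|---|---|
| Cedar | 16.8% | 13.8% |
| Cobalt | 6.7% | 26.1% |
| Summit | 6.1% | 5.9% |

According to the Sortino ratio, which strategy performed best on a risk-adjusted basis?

Cedar: Sortino ratio = (16.8% − 4.5%) / 13.8% = 0.891
Cobalt: Sortino ratio = (6.7% − 4.5%) / 26.1% = 0.084
Summit: Sortino ratio = (6.1% − 4.5%) / 5.9% = 0.271
Highest: Cedar (0.891).

Cedar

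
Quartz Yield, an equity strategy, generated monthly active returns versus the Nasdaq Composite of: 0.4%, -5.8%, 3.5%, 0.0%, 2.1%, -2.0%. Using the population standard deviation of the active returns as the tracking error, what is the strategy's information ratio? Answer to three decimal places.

r̄ = (0.4 − 5.8 + 3.5 + 0 + 2.1 − 2) / 6 = -0.3000%
Σ(r − r̄)² = (0.4 − (-0.3000))² + (-5.8 − (-0.3000))² + … = 53.9200
population σ = √(53.9200 / 6) = √8.9867 = 2.9978%
IR = r̄ / tracking error = -0.3000 / 2.9978 = -0.1001

-0.100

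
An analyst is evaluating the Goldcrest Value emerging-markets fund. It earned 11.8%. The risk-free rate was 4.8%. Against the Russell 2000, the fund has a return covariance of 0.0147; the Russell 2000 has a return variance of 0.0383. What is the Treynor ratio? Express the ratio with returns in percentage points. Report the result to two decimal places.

18.24

β = Cov / Var = 0.0147 / 0.0383 = 0.3838
Treynor = (Rp − Rf) / β = (11.8% − 4.8%) / 0.3838 = 7.00 / 0.3838 = 18.2387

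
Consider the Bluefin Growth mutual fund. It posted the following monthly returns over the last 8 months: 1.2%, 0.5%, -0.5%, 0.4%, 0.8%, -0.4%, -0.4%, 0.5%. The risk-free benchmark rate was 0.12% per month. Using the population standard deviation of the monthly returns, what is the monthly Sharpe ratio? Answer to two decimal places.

μ = (1.2 + 0.5 − 0.5 + 0.4 + 0.8 − 0.4 − 0.4 + 0.5) / 8 = 2.10 / 8 = 0.2625%
Population σ = √[Σ(r − μ)² / 8] = √[2.7588 / 8] = √0.3449 = 0.5873%
Sharpe = (μ − rf) / σ = (0.2625 − 0.12) / 0.5873 = 0.1425 / 0.5873 = 0.2426

0.24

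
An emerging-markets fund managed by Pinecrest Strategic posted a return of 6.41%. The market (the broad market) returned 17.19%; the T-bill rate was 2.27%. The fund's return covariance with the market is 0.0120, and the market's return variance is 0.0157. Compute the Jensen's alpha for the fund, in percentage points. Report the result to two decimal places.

-7.26

β = Cov / Var = 0.0120 / 0.0157 = 0.7643
E[R] = Rf + β(Rm − Rf) = 2.27% + 0.7643 × (17.19% − 2.27%) = 13.6734%
α = Rp − E[R] = 6.41% − 13.6734% = -7.2634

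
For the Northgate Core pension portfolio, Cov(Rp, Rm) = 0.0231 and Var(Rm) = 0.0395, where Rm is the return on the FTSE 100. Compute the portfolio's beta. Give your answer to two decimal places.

0.58

β = Cov(Rp, Rm) / Var(Rm) = 0.0231 / 0.0395 = 0.5848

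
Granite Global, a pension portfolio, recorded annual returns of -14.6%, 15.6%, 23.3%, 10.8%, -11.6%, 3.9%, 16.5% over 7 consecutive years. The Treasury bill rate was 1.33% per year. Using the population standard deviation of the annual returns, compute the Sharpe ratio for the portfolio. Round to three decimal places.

r̄ = (-14.6 + 15.6 + 23.3 + 10.8 − 11.6 + 3.9 + 16.5) / 7 = 6.2714%
Population std dev = √[1262.7543 / 7] = 13.4311%
Sharpe = (r̄ − rf) / σ = (6.2714 − 1.33) / 13.4311 = 4.9414 / 13.4311 = 0.3679

0.368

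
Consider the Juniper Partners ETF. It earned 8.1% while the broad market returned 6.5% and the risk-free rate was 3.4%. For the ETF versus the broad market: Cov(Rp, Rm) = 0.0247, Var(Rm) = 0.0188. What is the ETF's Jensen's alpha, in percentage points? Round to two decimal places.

β = Cov / Var = 0.0247 / 0.0188 = 1.3138
E[R] = Rf + β(Rm − Rf) = 3.4% + 1.3138 × (6.5% − 3.4%) = 7.4728%
α = Rp − E[R] = 8.1% − 7.4728% = 0.6272

0.63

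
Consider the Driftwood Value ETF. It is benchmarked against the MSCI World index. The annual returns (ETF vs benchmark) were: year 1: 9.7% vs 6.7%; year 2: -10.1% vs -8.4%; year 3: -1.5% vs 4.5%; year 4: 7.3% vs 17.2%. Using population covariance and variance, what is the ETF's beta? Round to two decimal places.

0.73

r̄p = 1.3500%,  r̄m = 5.0000%
Cov = Σ(rp − r̄p)(rm − r̄m) / 4 = 60.4100
Var(rm) = Σ(rm − r̄m)² / 4 = 82.8850
β = Cov / Var = 60.4100 / 82.8850 = 0.7288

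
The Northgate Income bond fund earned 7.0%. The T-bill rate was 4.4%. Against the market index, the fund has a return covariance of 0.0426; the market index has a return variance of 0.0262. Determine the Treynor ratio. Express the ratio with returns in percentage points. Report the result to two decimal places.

β = Cov / Var = 0.0426 / 0.0262 = 1.6260
Treynor = (Rp − Rf) / β = (7.0% − 4.4%) / 1.6260 = 2.60 / 1.6260 = 1.5990

1.60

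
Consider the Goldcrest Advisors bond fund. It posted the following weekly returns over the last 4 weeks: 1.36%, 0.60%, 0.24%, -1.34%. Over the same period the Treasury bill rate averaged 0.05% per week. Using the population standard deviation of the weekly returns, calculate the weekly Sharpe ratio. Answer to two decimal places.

Mean return r̄ = 0.860 / 4 = 0.2150%
Population std dev = √[3.8779 / 4] = 0.9846%
Sharpe = (r̄ − rf) / σ = (0.2150 − 0.05) / 0.9846 = 0.1650 / 0.9846 = 0.1676

0.17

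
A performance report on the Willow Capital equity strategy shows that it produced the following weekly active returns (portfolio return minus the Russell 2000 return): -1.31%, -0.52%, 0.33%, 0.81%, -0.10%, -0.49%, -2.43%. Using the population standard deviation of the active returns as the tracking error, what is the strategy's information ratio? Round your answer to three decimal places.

-0.532

μ = (-1.31 − 0.52 + 0.33 + 0.81 − 0.1 − 0.49 − 2.43) / 7 = -0.5300%
Population σ = √[Σ(r − μ)² / 7] = √[6.9402 / 7] = √0.9915 = 0.9957%
IR = μ / tracking error = -0.5300 / 0.9957 = -0.5323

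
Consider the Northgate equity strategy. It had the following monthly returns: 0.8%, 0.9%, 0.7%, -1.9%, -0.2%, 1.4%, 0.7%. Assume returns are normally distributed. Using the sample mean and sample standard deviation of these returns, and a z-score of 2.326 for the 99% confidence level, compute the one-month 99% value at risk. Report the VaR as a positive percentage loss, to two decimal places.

Mean return r̄ = 2.40 / 7 = 0.3429%
Σ(r − r̄)² = (0.8 − 0.3429)² + (0.9 − 0.3429)² + … = 7.2171
σ = √[7.2171 / 6] = 1.0967%
VaR = −(r̄ − z·σ) = −(0.3429 − 2.326 × 1.0967) = −(-2.2080) = 2.2080%

2.21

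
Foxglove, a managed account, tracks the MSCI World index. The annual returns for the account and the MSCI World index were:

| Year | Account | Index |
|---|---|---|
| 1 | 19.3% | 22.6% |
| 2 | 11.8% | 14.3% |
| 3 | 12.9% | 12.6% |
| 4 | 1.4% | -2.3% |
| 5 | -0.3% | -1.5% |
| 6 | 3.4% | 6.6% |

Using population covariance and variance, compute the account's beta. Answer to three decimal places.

0.777

r̄p = 8.0833%,  r̄m = 8.7167%
Cov = Σ(rp − r̄p)(rm − r̄m) / 6 = 60.7286
Var(rm) = Σ(rm − r̄m)² / 6 = 78.2047
β = Cov / Var = 60.7286 / 78.2047 = 0.7765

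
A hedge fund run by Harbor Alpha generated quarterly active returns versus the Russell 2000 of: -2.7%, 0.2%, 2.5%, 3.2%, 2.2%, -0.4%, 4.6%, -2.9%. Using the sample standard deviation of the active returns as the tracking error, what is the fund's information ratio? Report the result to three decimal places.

Mean return r̄ = 6.70 / 8 = 0.8375%
Sample σ = √[Σ(r − r̄)² / 7] = √[52.7788 / 7] = √7.5398 = 2.7459%
IR = r̄ / tracking error = 0.8375 / 2.7459 = 0.3050

0.305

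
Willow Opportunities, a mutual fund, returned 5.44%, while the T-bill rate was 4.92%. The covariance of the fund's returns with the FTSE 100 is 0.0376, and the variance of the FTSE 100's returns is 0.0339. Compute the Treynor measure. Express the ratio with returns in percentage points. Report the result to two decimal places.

β = Cov / Var = 0.0376 / 0.0339 = 1.1091
Treynor = (Rp − Rf) / β = (5.44% − 4.92%) / 1.1091 = 0.52 / 1.1091 = 0.4688

0.47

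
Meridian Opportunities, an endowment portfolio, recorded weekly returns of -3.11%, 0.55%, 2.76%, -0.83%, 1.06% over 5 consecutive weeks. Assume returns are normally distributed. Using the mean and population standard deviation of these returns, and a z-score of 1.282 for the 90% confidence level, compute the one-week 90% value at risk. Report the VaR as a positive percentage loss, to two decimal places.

r̄ = (-3.11 + 0.55 + 2.76 − 0.83 + 1.06) / 5 = 0.430 / 5 = 0.0860%
Σ(r − r̄)² = 19.3677; population σ = √(19.3677/5) = 1.9681%
VaR = −(r̄ − z·σ) = −(0.0860 − 1.282 × 1.9681) = −(-2.4371) = 2.4371%

2.44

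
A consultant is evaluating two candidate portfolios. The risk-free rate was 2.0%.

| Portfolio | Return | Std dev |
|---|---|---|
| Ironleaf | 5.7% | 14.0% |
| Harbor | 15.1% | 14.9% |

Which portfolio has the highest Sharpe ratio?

Harbor

Ironleaf: Sharpe ratio = (5.7% − 2.0%) / 14.0% = 0.264
Harbor: Sharpe ratio = (15.1% − 2.0%) / 14.9% = 0.879
Highest: Harbor (0.879).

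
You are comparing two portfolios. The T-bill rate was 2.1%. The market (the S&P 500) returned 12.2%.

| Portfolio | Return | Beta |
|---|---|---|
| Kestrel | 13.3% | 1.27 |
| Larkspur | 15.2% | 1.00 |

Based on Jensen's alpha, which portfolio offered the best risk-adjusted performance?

Kestrel: α = 13.3% − [2.1% + 1.27 × (12.2% − 2.1%)] = -1.627
Larkspur: α = 15.2% − [2.1% + 1.00 × (12.2% − 2.1%)] = 3.000
Highest: Larkspur (3.000).

Larkspur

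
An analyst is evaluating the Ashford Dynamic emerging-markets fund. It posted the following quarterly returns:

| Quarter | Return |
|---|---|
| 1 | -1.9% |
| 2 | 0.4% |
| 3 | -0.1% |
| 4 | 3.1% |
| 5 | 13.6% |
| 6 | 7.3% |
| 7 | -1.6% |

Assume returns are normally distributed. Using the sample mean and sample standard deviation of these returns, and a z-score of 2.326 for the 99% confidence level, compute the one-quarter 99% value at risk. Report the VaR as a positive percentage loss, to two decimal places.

10.20

μ = (-1.9 + 0.4 − 0.1 + 3.1 + 13.6 + 7.3 − 1.6) / 7 = 2.9714%
Σ(r − μ)² = (-1.9 − 2.9714)² + (0.4 − 2.9714)² + … = 192.3943
σ = √[192.3943 / 6] = 5.6627%
VaR = −(μ − z·σ) = −(2.9714 − 2.326 × 5.6627) = −(-10.2000) = 10.2000%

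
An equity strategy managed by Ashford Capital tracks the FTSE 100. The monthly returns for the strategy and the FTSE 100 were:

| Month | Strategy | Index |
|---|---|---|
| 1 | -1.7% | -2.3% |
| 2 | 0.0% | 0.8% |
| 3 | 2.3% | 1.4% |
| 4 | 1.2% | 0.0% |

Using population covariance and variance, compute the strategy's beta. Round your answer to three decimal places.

r̄p = 0.4500%,  r̄m = -0.0250%
Cov = Σ(rp − r̄p)(rm − r̄m) / 4 = 1.7938
Var(rm) = Σ(rm − r̄m)² / 4 = 1.9719
β = Cov / Var = 1.7938 / 1.9719 = 0.9097

0.910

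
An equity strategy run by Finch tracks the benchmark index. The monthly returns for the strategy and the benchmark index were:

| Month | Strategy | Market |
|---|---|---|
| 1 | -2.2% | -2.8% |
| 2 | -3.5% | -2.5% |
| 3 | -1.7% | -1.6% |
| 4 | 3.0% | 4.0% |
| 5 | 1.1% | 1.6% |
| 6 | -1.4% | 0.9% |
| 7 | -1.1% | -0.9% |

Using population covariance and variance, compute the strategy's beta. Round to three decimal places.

r̄p = -0.8286%,  r̄m = -0.1857%
Cov = Σ(rp − r̄p)(rm − r̄m) / 7 = 4.2918
Var(rm) = Σ(rm − r̄m)² / 7 = 5.2269
β = Cov / Var = 4.2918 / 5.2269 = 0.8211

0.821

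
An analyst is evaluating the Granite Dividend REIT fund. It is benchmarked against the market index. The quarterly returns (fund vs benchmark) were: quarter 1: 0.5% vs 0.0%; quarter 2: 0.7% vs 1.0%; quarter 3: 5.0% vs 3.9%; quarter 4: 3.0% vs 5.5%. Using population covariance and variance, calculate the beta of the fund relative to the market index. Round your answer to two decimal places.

0.66

r̄p = 2.3000%,  r̄m = 2.6000%
Cov = Σ(rp − r̄p)(rm − r̄m) / 4 = 3.1950
Var(rm) = Σ(rm − r̄m)² / 4 = 4.8550
β = Cov / Var = 3.1950 / 4.8550 = 0.6581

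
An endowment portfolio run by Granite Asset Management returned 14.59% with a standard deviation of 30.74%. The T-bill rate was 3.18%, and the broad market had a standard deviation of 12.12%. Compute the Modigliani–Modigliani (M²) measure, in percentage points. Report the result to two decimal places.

Sharpe = (Rp − Rf) / σp = (14.59% − 3.18%) / 30.74% = 0.3712
M² = Rf + Sharpe × σm = 3.18% + 0.3712 × 12.12% = 7.6789%

7.68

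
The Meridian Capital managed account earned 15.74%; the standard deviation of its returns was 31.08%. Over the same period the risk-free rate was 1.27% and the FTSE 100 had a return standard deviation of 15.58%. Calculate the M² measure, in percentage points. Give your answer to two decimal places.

Sharpe = (Rp − Rf) / σp = (15.74% − 1.27%) / 31.08% = 0.4656
M² = Rf + Sharpe × σm = 1.27% + 0.4656 × 15.58% = 8.5240%

8.52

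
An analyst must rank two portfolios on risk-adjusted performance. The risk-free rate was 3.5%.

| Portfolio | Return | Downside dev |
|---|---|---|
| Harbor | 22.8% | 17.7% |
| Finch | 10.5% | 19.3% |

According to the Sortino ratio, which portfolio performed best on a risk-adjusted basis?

Harbor: Sortino ratio = (22.8% − 3.5%) / 17.7% = 1.090
Finch: Sortino ratio = (10.5% − 3.5%) / 19.3% = 0.363
Highest: Harbor (1.090).

Harbor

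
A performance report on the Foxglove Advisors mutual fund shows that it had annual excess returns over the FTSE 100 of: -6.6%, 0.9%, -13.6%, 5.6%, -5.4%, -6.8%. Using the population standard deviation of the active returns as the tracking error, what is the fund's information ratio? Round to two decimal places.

μ = (-6.6 + 0.9 − 13.6 + 5.6 − 5.4 − 6.8) / 6 = -25.90 / 6 = -4.3167%
Population std dev = √[224.2883 / 6] = 6.1140%
IR = μ / tracking error = -4.3167 / 6.1140 = -0.7060

-0.71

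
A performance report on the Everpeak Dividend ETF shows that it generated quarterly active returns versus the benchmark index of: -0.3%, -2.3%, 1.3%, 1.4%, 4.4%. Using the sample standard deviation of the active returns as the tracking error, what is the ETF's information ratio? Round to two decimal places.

Mean return μ = 4.50 / 5 = 0.9000%
Σ(r − μ)² = 24.3400; sample σ = √(24.3400/4) = 2.4668%
IR = μ / tracking error = 0.9000 / 2.4668 = 0.3648

0.36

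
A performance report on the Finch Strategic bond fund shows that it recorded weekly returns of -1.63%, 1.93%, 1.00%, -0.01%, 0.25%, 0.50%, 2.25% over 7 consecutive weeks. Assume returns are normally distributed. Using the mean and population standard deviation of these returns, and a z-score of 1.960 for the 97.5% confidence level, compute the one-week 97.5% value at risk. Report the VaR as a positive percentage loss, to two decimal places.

1.74

μ = (-1.63 + 1.93 + 1 − 0.01 + 0.25 + 0.5 + 2.25) / 7 = 4.290 / 7 = 0.6129%
Σ(r − μ)² = (-1.63 − 0.6129)² + (1.93 − 0.6129)² + (1 − 0.6129)² + … = 10.1277
σ = √[10.1277 / 7] = 1.2028%
VaR = −(μ − z·σ) = −(0.6129 − 1.960 × 1.2028) = −(-1.7446) = 1.7446%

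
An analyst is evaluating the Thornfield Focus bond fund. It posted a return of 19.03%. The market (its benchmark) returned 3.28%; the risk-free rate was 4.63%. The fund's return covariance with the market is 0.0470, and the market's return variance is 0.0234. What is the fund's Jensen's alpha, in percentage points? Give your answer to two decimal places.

17.11

β = Cov / Var = 0.0470 / 0.0234 = 2.0085
E[R] = Rf + β(Rm − Rf) = 4.63% + 2.0085 × (3.28% − 4.63%) = 1.9185%
α = Rp − E[R] = 19.03% − 1.9185% = 17.1115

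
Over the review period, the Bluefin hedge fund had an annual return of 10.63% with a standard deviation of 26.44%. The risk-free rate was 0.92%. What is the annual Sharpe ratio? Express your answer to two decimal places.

0.37

Sharpe = (Rp − Rf) / σp = (10.63% − 0.92%) / 26.44% = 9.71% / 26.44% = 0.3672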